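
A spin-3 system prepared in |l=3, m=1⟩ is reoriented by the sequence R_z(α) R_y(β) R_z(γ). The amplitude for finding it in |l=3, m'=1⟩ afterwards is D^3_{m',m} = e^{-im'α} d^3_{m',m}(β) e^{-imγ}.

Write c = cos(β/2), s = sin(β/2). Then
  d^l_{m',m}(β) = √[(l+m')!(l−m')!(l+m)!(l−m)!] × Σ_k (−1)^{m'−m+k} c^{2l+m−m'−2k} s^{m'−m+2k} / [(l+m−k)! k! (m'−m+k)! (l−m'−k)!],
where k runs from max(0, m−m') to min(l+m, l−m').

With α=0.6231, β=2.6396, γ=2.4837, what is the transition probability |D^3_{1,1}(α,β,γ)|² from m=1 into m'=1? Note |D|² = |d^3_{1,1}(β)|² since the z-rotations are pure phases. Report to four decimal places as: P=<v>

P=0.0885

D^3_{1,1}(0.6231,2.6396,2.4837) = e^{-i·1·0.6231}·d^3_{1,1}(2.6396)·e^{-i·1·2.4837}. Compute d first:
c=cos(2.639600/2)=0.248369, s=sin(2.639600/2)=0.968665; N=√[24·2·24·2]=48.000000
k∈{0,1,2} keeps every argument non-negative
  k=0: (−1)^0·48.0000/(48)·0.2484^6·0.9687^0 = +0.000235
  k=1: (−1)^1·48.0000/(6)·0.2484^4·0.9687^2 = -0.028565
  k=2: (−1)^2·48.0000/(8)·0.2484^2·0.9687^4 = +0.325868
d^3_{1,1}(2.6396) = +0.000235 -0.028565 +0.325868 = +0.297538
|D^3_{1,1}|² = |d^3_{1,1}(β)|² = (+0.297538)² = 0.088529 (the z-rotation phases have unit modulus)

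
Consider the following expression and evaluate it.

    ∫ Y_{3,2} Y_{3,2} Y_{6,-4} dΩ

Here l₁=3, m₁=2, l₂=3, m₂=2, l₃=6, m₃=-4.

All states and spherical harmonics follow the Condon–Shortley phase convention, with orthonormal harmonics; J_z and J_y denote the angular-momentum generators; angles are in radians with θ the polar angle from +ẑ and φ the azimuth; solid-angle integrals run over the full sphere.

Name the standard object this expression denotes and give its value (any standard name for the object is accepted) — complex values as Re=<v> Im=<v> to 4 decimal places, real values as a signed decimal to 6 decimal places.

This is a Gaunt coefficient — the integral of a triple product of spherical harmonics over the sphere.
Checks pass: Σm=0; 12 even; l₃=6∈[0,6].
(2·3+1)(2·3+1)(2·6+1) = 637
Δ: 0! 6! 6! / 13! → 1/12012
sum: t=0:+1/1296 = 1/1296
3j²(3 3 6; 0 0 0) = Δ·Π!·Σ² = 100/3003  (sign +1)
sum: t=0:+1/14400 = 1/14400
3j²(3 3 6; 2 2 -4) = Δ·Π!·Σ² = 6/143  (sign +1)
combine: 4πI² = 637·100/3003·6/143 = 1400/1573
take √, sign +1: I = 0.26613055

Gaunt coefficient, +0.266131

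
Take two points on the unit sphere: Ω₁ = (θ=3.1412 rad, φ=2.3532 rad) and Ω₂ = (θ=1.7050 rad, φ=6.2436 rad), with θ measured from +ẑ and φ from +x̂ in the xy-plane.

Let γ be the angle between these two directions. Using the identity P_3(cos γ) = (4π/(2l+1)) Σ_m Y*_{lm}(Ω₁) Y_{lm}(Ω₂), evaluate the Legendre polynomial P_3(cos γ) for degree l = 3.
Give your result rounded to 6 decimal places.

Term-by-term m-sum for l=3 (normalisation 4π/7 = 1.795196):
  m=-3: (+0.000000+0.000000i) × (+0.403210+0.048110i) = +0.000000+0.000000i  (running Σ = +0.000000+0.000000i)
  m=-2: (+0.000000+0.000000i) × (-0.133874-0.010621i) = +0.000000-0.000000i  (running Σ = +0.000000-0.000000i)
  m=-1: (-0.000358+0.000360i) × (-0.291377-0.011540i) = +0.000108-0.000101i  (running Σ = +0.000108-0.000101i)
  m=0: (-0.746352-0.000000i) × (+0.145325+0.000000i) = -0.108463-0.000000i  (running Σ = -0.108355-0.000101i)
  m=1: (+0.000358+0.000360i) × (+0.291377-0.011540i) = +0.000108+0.000101i  (running Σ = -0.108247-0.000000i)
  m=2: (+0.000000-0.000000i) × (-0.133874+0.010621i) = +0.000000+0.000000i  (running Σ = -0.108247+0.000000i)
  m=3: (-0.000000+0.000000i) × (-0.403210+0.048110i) = +0.000000-0.000000i  (running Σ = -0.108247-0.000000i)
Accumulated sum -0.108247-0.000000i; after 4π/(2l+1) scaling, -0.194324-0.000000i ⇒ P_3 = -0.194324

-0.194324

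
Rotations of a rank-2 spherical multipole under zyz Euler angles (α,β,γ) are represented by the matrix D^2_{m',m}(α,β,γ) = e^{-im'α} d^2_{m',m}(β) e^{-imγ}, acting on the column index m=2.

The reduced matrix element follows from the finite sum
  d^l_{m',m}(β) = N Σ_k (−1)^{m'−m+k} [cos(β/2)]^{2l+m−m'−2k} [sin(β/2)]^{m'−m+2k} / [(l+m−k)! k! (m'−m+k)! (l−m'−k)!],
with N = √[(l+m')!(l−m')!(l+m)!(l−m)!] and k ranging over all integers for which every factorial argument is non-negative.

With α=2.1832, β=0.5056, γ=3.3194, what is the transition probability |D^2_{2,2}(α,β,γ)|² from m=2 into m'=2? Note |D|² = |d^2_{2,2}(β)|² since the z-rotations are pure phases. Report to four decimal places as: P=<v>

P=0.7723

First d^2_{2,2}(β=0.5056), then the phase factors e^{-i(2)α} and e^{-i(2)γ}:
Half-angle: c=0.968216, s=0.250116. N=√(24·1·24·1)=24.000000
The bounds max(0,m−m')=0 and min(l+m,l−m')=0 give 1 term
  k=0: (−1)^0·24.0000/(24)·0.9682^4·0.2501^0 = +0.878798
d^2_{2,2}(0.5056) = +0.878798
|D^2_{2,2}|² = |d^2_{2,2}(β)|² = (+0.878798)² = 0.772285 (the z-rotation phases have unit modulus)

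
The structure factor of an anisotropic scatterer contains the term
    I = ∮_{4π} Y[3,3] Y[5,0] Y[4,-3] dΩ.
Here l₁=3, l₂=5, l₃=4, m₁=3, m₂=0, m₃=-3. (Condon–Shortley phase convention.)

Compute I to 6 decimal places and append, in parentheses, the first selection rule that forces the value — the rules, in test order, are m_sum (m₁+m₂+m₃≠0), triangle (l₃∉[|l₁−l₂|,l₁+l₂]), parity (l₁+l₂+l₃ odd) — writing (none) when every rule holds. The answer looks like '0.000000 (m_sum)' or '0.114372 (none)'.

-0.098140 (none)

Checks pass: Σm=0; 12 even; l₃=4∈[2,8].
(2·3+1)(2·5+1)(2·4+1) = 693
Δ: 4! 2! 6! / 13! → 1/180180
sum: t=1:−1/576 t=2:+1/144 t=3:−1/576 = 1/288
3j²(3 5 4; 0 0 0) = Δ·Π!·Σ² = 20/1001  (sign +1)
sum: t=0:+1/5760 = 1/5760
3j²(3 5 4; 3 0 -3) = Δ·Π!·Σ² = 5/572  (sign -1)
combine: 4πI² = 693·20/1001·5/572 = 225/1859
take √, sign -1: I = -0.09814013
No selection rule forces the value: the integral is nonzero (none).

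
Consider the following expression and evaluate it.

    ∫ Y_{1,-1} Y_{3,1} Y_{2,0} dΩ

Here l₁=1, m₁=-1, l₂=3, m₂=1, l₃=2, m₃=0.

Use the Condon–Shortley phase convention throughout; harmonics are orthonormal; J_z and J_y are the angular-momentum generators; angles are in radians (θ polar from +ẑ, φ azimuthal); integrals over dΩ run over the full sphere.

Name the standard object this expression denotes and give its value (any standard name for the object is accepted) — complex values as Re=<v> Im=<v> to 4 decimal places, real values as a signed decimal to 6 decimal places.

This is a Gaunt coefficient — the integral of a triple product of spherical harmonics over the sphere.
Rules hold: Σm=0, L=6 even, 2≤2≤4.
N = 3·7·5 = 105
Δ = 2!·0!·4!/7! = 1/105
Racah Σ t=1..1: t=1:−1/4 = -1/4
⇒ 3j(1 3 2; 0 0 0)² = 3/35, sgn -1
Racah Σ t=2..2: t=2:+1/8 = 1/8
⇒ 3j(1 3 2; -1 1 0)² = 2/35, sgn +1
4πI² = N·(3j₀)²·(3jₘ)² = 18/35
I = -1·√(0.514286/4π) = -0.20230066

Gaunt coefficient, -0.202301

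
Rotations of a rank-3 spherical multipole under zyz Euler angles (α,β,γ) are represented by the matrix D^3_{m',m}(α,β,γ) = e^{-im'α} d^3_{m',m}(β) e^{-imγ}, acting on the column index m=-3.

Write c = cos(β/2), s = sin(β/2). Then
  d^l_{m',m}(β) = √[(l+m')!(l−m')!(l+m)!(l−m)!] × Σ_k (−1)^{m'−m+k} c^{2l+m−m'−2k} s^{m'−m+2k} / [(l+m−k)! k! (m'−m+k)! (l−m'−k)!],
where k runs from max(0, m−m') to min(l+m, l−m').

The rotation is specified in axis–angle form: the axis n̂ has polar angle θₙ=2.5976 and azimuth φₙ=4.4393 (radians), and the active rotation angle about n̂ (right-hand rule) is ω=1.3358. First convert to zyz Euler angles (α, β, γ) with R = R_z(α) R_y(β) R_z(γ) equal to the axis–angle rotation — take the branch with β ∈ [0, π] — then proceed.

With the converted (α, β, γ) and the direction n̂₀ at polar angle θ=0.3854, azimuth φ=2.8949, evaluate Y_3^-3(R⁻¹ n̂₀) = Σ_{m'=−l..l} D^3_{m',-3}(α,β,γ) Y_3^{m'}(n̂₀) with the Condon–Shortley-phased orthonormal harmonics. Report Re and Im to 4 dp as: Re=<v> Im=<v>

Re=0.0162 Im=0.0180

Axis–angle → zyz. n̂ = (sinθₙcosφₙ, sinθₙsinφₙ, cosθₙ) = (-0.139589, -0.498377, -0.855649), ω = 1.3358.
R = I cosω + sinω [n̂]ₓ + (1−cosω) n̂n̂ᵀ gives
  R = [+0.247788, +0.885501, -0.393050; -0.778762, +0.423386, +0.462897; +0.576308, +0.191393, +0.794505]
β = atan2(√(R₁₃²+R₂₃²), R₃₃) = 0.652605; α = atan2(R₂₃, R₁₃) mod 2π = 2.274773; γ = atan2(R₃₂, −R₃₁) mod 2π = 2.820951
Need the full column D^3_{m',-3} for m'=−3..3 at α=2.2748, β=0.6526, γ=2.8210.
cos(β/2)=0.947234, sin(β/2)=0.320543
d^3_{-3,-3}: single k=0 term ⇒ +0.722344;  D = -0.659332+0.295063i
d^3_{-2,-3}: single k=0 term ⇒ -0.598753;  D = -0.540175-0.258295i
d^3_{-1,-3}: single k=0 term ⇒ +0.320366;  D = -0.081724-0.309767i
d^3_{0,-3}: single k=0 term ⇒ -0.125183;  D = +0.071597-0.102687i
d^3_{1,-3}: single k=0 term ⇒ +0.036686;  D = +0.036520-0.003484i
d^3_{2,-3}: single k=0 term ⇒ -0.007852;  D = +0.005627+0.005475i
d^3_{3,-3}: single k=0 term ⇒ +0.001085;  D = -0.000073+0.001082i
Y_3^{m'}(θ=0.3854,φ=2.8949) and Σ D·Y over m':
  (-0.6593+0.2951i)·(-0.0164-0.0149i)  (-0.5402-0.2583i)·(+0.1179+0.0634i)  (-0.0817-0.3098i)·(-0.3880-0.0977i)  (+0.0716-0.1027i)·(+0.4473+0.0000i)  (+0.0365-0.0035i)·(+0.3880-0.0977i)  (+0.0056+0.0055i)·(+0.1179-0.0634i)  (-0.0001+0.0011i)·(+0.0164-0.0149i)
Y_3^-3(R⁻¹ n̂) = +0.016222+0.017978i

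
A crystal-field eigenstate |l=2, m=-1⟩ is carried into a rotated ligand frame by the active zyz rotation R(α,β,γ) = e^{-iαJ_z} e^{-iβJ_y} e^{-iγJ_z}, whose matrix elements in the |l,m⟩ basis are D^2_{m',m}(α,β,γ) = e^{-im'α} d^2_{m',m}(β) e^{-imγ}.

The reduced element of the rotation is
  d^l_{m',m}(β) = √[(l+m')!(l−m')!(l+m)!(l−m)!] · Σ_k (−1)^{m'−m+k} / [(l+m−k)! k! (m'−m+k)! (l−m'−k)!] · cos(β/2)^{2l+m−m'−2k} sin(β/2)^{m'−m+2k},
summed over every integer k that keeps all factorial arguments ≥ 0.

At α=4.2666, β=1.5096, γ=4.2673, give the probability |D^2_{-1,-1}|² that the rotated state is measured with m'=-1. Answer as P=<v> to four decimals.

P=0.2169

D^2_{-1,-1}(4.2666,1.5096,4.2673) = e^{-i·-1·4.2666}·d^2_{-1,-1}(1.5096)·e^{-i·-1·4.2673}. Compute d first:
c=cos(1.509600/2)=0.728409, s=sin(1.509600/2)=0.685143; N=√[1·6·1·6]=6.000000
k∈{0,1} keeps every argument non-negative
  k=0: (−1)^0·6.0000/(6)·0.7284^4·0.6851^0 = +0.281514
  k=1: (−1)^1·6.0000/(2)·0.7284^2·0.6851^2 = -0.747195
d^2_{-1,-1}(1.5096) = +0.281514 -0.747195 = -0.465681
|D^2_{-1,-1}|² = |d^2_{-1,-1}(β)|² = (-0.465681)² = 0.216858 (the z-rotation phases have unit modulus)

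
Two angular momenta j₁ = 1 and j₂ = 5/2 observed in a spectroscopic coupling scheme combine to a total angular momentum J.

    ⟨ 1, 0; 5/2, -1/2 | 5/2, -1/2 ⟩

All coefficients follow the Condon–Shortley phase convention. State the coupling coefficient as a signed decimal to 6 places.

+√(1/35) = +0.169031

j₁+j₂−J=1  J+j₁−j₂=1  J−j₁+j₂=4  j₁+j₂+J+1=7
(j₁±m₁, j₂±m₂, J±M) = (1,1,2,3,2,3)
P² = 144/35
sum k=0..1:
  [0] +1/4 = 1/4
  [1] −1/6 = -1/6
S = 1/12
C² = P²·S² = 1/35 ; C = +0.169031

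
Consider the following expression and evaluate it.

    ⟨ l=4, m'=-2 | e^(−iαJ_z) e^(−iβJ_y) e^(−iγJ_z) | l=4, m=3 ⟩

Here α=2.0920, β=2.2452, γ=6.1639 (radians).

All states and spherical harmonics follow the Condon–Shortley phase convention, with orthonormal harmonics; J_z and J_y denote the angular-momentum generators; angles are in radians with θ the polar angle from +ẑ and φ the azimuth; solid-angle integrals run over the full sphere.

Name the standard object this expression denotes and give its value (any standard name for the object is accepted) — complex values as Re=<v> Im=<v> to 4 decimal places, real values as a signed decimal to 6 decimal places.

Wigner D-matrix element, Re=0.0407 Im=0.2364

This is a Wigner D-matrix element — the rotation-matrix element ⟨l m'| R(α,β,γ) |l m⟩ in the angular-momentum basis.
D^4_{-2,3}(2.0920,2.2452,6.1639) = e^{-i·-2·2.0920}·d^4_{-2,3}(2.2452)·e^{-i·3·6.1639}. Compute d first:
Half-angle: c=0.433341, s=0.901230. N=√(2·720·5040·1)=2693.993318
The bounds max(0,m−m')=5 and min(l+m,l−m')=6 give 2 terms
  k=5: (−1)^0·2693.9933/(240)·0.4333^3·0.9012^5 = +0.543066
  k=6: (−1)^1·2693.9933/(720)·0.4333^1·0.9012^7 = -0.782967
d^4_{-2,3}(2.2452) = +0.543066 -0.782967 = -0.239902
Attach z-rotation phases: D = e^{-i(-2)(2.0920)}·(-0.239902)·e^{-i(3)(6.1639)} = +0.040713+0.236422i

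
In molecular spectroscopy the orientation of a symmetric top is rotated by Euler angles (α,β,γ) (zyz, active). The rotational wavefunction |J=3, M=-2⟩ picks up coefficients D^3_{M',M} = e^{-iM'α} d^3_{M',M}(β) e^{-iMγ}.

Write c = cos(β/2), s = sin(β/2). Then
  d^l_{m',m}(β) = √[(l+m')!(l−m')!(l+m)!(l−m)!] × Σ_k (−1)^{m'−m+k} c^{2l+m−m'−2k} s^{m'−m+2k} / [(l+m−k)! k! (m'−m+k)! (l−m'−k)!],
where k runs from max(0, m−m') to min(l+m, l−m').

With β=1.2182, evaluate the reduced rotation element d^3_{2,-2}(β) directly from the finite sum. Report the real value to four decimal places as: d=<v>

d^3_{2,-2}(β=1.2182) via the finite sum:
Half-angle: c=0.820163, s=0.572130. N=√(120·1·1·120)=120.000000
The bounds max(0,m−m')=0 and min(l+m,l−m')=1 give 2 terms
  k=0: (−1)^4·120.0000/(24)·0.8202^2·0.5721^4 = +0.360370
  k=1: (−1)^5·120.0000/(120)·0.8202^0·0.5721^6 = -0.035072
d^3_{2,-2}(1.2182) = +0.360370 -0.035072 = +0.325297

d=0.3253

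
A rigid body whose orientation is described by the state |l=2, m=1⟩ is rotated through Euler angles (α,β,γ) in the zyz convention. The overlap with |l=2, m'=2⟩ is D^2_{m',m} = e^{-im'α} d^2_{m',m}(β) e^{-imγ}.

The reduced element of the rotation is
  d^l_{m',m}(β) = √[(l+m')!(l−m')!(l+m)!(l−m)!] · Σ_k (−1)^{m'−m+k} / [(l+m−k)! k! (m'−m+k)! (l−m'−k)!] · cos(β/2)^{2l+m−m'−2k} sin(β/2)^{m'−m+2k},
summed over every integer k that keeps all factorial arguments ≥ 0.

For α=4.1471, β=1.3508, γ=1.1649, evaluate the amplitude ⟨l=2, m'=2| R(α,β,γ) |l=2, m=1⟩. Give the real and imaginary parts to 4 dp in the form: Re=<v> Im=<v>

Re=0.5941 Im=-0.0204

D^2_{2,1}(4.1471,1.3508,1.1649) = e^{-i·2·4.1471}·d^2_{2,1}(1.3508)·e^{-i·1·1.1649}. Compute d first:
c=cos(1.350800/2)=0.780457, s=sin(1.350800/2)=0.625210; N=√[24·1·6·1]=12.000000
k∈{0} keeps every argument non-negative
  k=0: (−1)^1·12.0000/(6)·0.7805^3·0.6252^1 = -0.594432
d^2_{2,1}(1.3508) = -0.594432
D = (-0.426137-0.904659i)·(-0.594432)·(+0.394842-0.918749i) = +0.594082-0.020398i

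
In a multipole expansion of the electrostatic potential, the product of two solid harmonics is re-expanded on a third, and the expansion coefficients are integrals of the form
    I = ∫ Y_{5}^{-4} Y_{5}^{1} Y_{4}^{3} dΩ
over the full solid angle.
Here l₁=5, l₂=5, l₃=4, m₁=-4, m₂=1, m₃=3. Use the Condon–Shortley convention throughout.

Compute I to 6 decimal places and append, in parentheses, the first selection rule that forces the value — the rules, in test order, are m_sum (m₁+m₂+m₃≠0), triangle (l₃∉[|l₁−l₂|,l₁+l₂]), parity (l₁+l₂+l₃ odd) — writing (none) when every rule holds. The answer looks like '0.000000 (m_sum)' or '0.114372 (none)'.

-0.168084 (none)

Rules hold: Σm=0, L=14 even, 0≤4≤10.
N = 11·11·9 = 1089
Δ = 6!·4!·4!/15! = 1/3153150
Racah Σ t=1..5: t=1:−1/69120 t=2:+1/1728 t=3:−1/576 t=4:+1/1728 t=5:−1/69120 = -7/11520
⇒ 3j(5 5 4; 0 0 0)² = 2/143, sgn -1
Racah Σ t=5..6: t=5:−1/17280 t=6:+1/103680 = -1/20736
⇒ 3j(5 5 4; -4 1 3)² = 10/429, sgn +1
4πI² = N·(3j₀)²·(3jₘ)² = 60/169
I = -1·√(0.35503/4π) = -0.16808437
No selection rule forces the value: the integral is nonzero (none).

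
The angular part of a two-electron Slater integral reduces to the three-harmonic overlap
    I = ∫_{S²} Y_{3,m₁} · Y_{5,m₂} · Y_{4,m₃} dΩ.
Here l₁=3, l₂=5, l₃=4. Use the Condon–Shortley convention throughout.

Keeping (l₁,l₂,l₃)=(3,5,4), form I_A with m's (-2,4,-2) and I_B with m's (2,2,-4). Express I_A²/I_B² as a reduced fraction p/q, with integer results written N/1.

Same 3,5,4: normalisation and zero-m 3j drop out of the ratio.
A: Δ: 4! 2! 6! / 13! → 1/180180; sum: t=3:−1/8640 t=4:+1/2880 = 1/4320; 3j²(3 5 4; -2 4 -2) = Δ·Π!·Σ² = 8/429  (sign +1)
B: Δ: 4! 2! 6! / 13! → 1/180180; sum: t=1:−1/8640 = -1/8640; 3j²(3 5 4; 2 2 -4) = Δ·Π!·Σ² = 14/1287  (sign -1)
I_A²/I_B² = (8/429)/(14/1287) = 12/7

12/7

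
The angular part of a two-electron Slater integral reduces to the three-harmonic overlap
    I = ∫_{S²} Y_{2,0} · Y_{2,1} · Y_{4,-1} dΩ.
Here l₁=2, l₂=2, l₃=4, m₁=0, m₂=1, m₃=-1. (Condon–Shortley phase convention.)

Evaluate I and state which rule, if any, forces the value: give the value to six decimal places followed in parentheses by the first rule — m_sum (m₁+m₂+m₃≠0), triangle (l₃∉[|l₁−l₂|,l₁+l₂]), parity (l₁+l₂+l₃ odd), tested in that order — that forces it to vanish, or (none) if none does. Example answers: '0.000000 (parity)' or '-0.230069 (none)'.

Checks pass: Σm=0; 8 even; l₃=4∈[0,4].
(2·2+1)(2·2+1)(2·4+1) = 225
Δ: 0! 4! 4! / 9! → 1/630
sum: t=0:+1/16 = 1/16
3j²(2 2 4; 0 0 0) = Δ·Π!·Σ² = 2/35  (sign +1)
sum: t=0:+1/24 = 1/24
3j²(2 2 4; 0 1 -1) = Δ·Π!·Σ² = 1/21  (sign -1)
combine: 4πI² = 225·2/35·1/21 = 30/49
take √, sign -1: I = -0.22072812
No selection rule forces the value: the integral is nonzero (none).

-0.220728 (none)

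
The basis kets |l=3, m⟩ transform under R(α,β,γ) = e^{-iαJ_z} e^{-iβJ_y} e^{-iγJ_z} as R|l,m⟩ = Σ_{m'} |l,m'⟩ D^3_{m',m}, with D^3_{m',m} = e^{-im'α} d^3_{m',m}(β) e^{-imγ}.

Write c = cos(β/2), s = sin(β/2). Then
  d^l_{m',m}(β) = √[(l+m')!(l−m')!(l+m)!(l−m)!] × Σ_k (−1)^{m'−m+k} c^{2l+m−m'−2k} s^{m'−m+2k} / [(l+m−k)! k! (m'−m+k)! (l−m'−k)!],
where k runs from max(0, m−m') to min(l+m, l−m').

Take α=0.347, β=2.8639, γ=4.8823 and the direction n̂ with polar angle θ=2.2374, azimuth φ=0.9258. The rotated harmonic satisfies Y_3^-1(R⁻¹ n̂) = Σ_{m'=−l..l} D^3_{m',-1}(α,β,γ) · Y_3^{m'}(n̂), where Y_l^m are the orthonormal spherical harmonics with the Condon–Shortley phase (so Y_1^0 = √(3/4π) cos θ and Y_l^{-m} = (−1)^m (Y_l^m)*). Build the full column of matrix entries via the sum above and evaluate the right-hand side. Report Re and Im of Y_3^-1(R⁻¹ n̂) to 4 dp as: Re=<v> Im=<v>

Need the full column D^3_{m',-1} for m'=−3..3 at α=0.3470, β=2.8639, γ=4.8823.
cos(β/2)=0.138401, sin(β/2)=0.990376
d^3_{-3,-1}: single k=2 term ⇒ +0.001394;  D = +0.001305-0.000491i
d^3_{-2,-1}: k∈[1..2] ⇒ +0.000159 -0.016287 = -0.016128;  D = -0.012264+0.010475i
d^3_{-1,-1}: k∈[0..2] ⇒ +0.000007 -0.002879 +0.110568 = +0.107696;  D = +0.053223-0.093625i
d^3_{0,-1}: k∈[0..2] ⇒ -0.000174 +0.026763 -0.456804 = -0.430216;  D = -0.072747+0.424021i
d^3_{1,-1}: k∈[0..2] ⇒ +0.002159 -0.147424 +0.943629 = +0.798365;  D = -0.140644-0.785879i
d^3_{2,-1}: k∈[0..1] ⇒ -0.016287 +0.417003 = +0.400716;  D = -0.200528-0.346932i
d^3_{3,-1}: single k=0 term ⇒ +0.071371;  D = -0.054601-0.045963i
Y_3^{m'}(θ=2.2374,φ=0.9258) and Σ D·Y over m':
  (+0.0013-0.0005i)·(-0.1893-0.0721i)  (-0.0123+0.0105i)·(+0.1082+0.3750i)  (+0.0532-0.0936i)·(+0.1392-0.1850i)  (-0.0727+0.4240i)·(+0.2511+0.0000i)  (-0.1406-0.7859i)·(-0.1392-0.1850i)  (-0.2005-0.3469i)·(+0.1082-0.3750i)  (-0.0546-0.0460i)·(+0.1893-0.0721i)
Y_3^-1(R⁻¹ n̂) = -0.325003+0.248478i

Re=-0.3250 Im=0.2485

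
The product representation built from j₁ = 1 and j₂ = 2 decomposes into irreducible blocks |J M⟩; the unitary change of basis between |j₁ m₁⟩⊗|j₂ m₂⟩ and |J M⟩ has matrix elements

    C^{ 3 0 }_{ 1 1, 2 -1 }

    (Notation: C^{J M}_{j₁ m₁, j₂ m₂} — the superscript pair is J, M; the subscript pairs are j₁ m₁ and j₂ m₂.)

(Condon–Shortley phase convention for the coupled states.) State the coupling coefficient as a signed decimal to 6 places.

triangle: 0!*2!*4!/7! = 48/5040
(j±m)!: 2!*0!*1!*3!*3!*3! = 432
prefactor² = (2J+1)*Δ*N² = 144/5
  k=0: +1/(0!*0!*0!*1!*2!*3!) = 1/12
Σ = 1/12  ⇒  CG² = 144/5*(1/12)² = 1/5
CG = +√(1/5) = +0.447214

+0.447214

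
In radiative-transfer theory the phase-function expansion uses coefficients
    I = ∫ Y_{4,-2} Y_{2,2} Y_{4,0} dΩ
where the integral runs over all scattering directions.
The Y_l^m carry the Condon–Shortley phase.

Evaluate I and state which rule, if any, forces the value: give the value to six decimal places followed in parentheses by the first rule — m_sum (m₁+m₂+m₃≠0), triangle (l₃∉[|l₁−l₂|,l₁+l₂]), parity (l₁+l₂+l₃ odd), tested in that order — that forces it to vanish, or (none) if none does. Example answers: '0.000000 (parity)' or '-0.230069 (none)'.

Rules hold: Σm=0, L=10 even, 2≤4≤6.
N = 9·5·9 = 405
Δ = 2!·6!·2!/11! = 1/13860
Racah Σ t=0..2: t=0:+1/192 t=1:−1/36 t=2:+1/192 = -5/288
⇒ 3j(4 2 4; 0 0 0)² = 20/693, sgn -1
Racah Σ t=2..2: t=2:+1/192 = 1/192
⇒ 3j(4 2 4; -2 2 0)² = 3/77, sgn +1
4πI² = N·(3j₀)²·(3jₘ)² = 2700/5929
I = -1·√(0.455389/4π) = -0.19036462
No selection rule forces the value: the integral is nonzero (none).

-0.190365 (none)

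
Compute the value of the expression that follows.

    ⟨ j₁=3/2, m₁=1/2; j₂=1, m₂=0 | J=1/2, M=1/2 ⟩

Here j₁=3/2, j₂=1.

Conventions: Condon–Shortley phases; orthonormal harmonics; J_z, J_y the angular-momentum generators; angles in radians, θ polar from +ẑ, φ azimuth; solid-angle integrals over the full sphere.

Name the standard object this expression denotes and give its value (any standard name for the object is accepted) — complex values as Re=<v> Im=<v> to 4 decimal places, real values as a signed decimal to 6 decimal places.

This is a Clebsch–Gordan (vector-coupling) coefficient.
√[2·2!1!0!/4! · 2!1!1!1!1!0!] = √(1/3)
  +(−1)^1/∏(1,1,0,0,1,0)! = -1  (running -1)
⟨..|..⟩ = √(1/3)·(-1) = -0.577350

Clebsch–Gordan coefficient, −√(1/3) ≈ -0.577350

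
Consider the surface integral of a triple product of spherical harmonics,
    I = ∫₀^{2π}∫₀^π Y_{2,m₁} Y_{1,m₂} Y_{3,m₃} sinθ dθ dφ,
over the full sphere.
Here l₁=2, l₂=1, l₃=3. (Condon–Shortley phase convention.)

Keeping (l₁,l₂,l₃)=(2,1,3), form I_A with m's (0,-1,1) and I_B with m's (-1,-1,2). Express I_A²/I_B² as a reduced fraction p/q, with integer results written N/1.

Shared (l₁,l₂,l₃)=(2,1,3): N and (l;000)² cancel in I_A²/I_B².
A: Δ = 0!·4!·2!/7! = 1/105; Racah Σ t=0..0: t=0:+1/8 = 1/8; ⇒ 3j(2 1 3; 0 -1 1)² = 2/35, sgn +1
B: Δ = 0!·4!·2!/7! = 1/105; Racah Σ t=0..0: t=0:+1/12 = 1/12; ⇒ 3j(2 1 3; -1 -1 2)² = 2/21, sgn -1
I_A²/I_B² = (2/35)/(2/21) = 3/5

3/5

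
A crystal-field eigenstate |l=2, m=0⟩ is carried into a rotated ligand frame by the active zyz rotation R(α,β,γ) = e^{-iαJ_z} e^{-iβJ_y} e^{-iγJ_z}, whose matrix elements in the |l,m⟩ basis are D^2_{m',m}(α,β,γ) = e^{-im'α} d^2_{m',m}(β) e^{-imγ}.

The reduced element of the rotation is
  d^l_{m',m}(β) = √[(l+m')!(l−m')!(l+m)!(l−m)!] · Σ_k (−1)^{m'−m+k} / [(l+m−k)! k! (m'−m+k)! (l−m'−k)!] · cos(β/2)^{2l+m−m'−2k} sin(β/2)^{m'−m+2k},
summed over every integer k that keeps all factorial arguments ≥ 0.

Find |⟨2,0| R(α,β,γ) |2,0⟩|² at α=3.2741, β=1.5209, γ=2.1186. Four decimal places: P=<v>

Split into d^2_{0,0}(β=1.5209) × two z-phases.
c=cos(1.520900/2)=0.724526, s=sin(1.520900/2)=0.689248; N=√[2·2·2·2]=4.000000
k∈{0,1,2} keeps every argument non-negative
  k=0: (−1)^0·4.0000/(4)·0.7245^4·0.6892^0 = +0.275560
  k=1: (−1)^1·4.0000/(1)·0.7245^2·0.6892^2 = -0.997512
  k=2: (−1)^2·4.0000/(4)·0.7245^0·0.6892^4 = +0.225684
d^2_{0,0}(1.5209) = +0.275560 -0.997512 +0.225684 = -0.496269
|D^2_{0,0}|² = |d^2_{0,0}(β)|² = (-0.496269)² = 0.246283 (the z-rotation phases have unit modulus)

P=0.2463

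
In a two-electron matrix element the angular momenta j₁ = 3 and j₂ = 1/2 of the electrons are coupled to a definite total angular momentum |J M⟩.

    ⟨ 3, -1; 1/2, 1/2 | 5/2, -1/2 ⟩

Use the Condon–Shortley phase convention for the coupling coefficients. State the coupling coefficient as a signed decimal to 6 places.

triangle: 1!×5!×0!/7! = 120/5040
(j±m)!: 2!×4!×1!×0!×2!×3! = 576
prefactor² = (2J+1)×Δ×N² = 576/7
  k=1: −1/(1!×0!×3!×0!×2!×0!) = -1/12
Σ = -1/12  ⇒  CG² = 576/7×(-1/12)² = 4/7
CG = −√(4/7) = -0.755929

−√(4/7) = -0.755929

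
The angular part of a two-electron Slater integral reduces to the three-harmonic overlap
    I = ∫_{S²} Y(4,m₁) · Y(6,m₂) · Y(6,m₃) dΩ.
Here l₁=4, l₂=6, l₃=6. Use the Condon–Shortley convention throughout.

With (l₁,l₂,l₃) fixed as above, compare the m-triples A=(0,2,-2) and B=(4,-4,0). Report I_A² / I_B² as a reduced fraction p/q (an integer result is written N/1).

121/8820

l's match ⇒ only the (l;m) 3-j factors differ between A and B.
A: triangle coeff Δ(4,6,6) = 1/15315300; Σ_t [0,4]: t=0:+1/23224320 t=1:−1/181440 t=2:+1/23040 t=3:−1/25920 t=4:+1/331776 = 11/4644864; (3j)²=11/55692 [(4 6 6; 0 2 -2)], sign=+1
B: triangle coeff Δ(4,6,6) = 1/15315300; Σ_t [0,0]: t=0:+1/829440 = 1/829440; (3j)²=35/2431 [(4 6 6; 4 -4 0)], sign=+1
I_A²/I_B² = (11/55692)/(35/2431) = 121/8820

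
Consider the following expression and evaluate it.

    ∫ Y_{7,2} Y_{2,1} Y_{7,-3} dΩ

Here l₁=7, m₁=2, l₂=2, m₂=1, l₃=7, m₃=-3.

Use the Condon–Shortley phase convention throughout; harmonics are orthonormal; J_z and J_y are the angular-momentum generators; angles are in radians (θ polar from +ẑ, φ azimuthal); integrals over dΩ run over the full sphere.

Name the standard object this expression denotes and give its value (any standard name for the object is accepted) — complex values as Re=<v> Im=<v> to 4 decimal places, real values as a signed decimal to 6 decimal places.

Gaunt coefficient, -0.123591

This is a Gaunt coefficient — the integral of a triple product of spherical harmonics over the sphere.
m-sum 0 ✓  L=16 even ✓  5≤7≤9 ✓
Π(2lᵢ+1) = 15×5×15 = 1125
triangle coeff Δ(7,2,7) = 1/185640
Σ_t [0,2]: t=0:+1/2419200 t=1:−1/518400 t=2:+1/2419200 = -1/907200
(3j)²=56/3315 [(7 2 7; 0 0 0)], sign=+1
Σ_t [1,2]: t=1:−1/1935360 t=2:+1/4354560 = -1/3483648
(3j)²=125/12376 [(7 2 7; 2 1 -3)], sign=-1
⇒ 4πI² = 9375/48841
I = (-1)√(9375/48841/(4π)) = -0.12359145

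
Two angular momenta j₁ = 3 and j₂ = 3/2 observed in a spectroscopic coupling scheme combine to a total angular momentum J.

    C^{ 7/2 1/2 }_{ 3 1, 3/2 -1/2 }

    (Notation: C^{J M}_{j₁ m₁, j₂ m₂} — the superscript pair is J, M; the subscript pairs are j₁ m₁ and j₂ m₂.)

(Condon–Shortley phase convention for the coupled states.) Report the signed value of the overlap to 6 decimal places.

+0.534522

triangle: 1!*5!*2!/9! = 240/362880
(j±m)!: 4!*2!*1!*2!*4!*3! = 13824
prefactor² = (2J+1)*Δ*N² = 512/7
  k=0: +1/(0!*1!*2!*1!*3!*1!) = 1/12
  k=1: −1/(1!*0!*1!*0!*4!*2!) = -1/48
Σ = 1/16  ⇒  CG² = 512/7*(1/16)² = 2/7
CG = +√(2/7) = +0.534522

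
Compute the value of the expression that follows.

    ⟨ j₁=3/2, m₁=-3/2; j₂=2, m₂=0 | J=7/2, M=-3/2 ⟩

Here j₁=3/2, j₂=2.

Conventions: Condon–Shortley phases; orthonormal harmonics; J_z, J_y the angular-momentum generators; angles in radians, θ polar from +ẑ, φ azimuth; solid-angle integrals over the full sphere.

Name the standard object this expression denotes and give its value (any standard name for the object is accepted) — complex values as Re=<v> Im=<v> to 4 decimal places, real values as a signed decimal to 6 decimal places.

Clebsch–Gordan coefficient, +√(2/7) ≈ +0.534522

This is a Clebsch–Gordan (vector-coupling) coefficient.
triangle: 0!*3!*4!/8! = 144/40320
(j±m)!: 0!*3!*2!*2!*2!*5! = 5760
prefactor² = (2J+1)*Δ*N² = 1152/7
  k=0: +1/(0!*0!*3!*2!*0!*2!) = 1/24
Σ = 1/24  ⇒  CG² = 1152/7*(1/24)² = 2/7
CG = +√(2/7) = +0.534522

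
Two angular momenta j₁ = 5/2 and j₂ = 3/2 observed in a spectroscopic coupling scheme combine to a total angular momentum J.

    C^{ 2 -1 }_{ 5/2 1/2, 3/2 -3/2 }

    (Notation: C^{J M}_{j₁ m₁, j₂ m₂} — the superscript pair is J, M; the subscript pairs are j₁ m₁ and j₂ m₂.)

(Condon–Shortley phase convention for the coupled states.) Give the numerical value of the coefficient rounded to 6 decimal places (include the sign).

+0.566947

j₁+j₂−J=2  J+j₁−j₂=3  J−j₁+j₂=1  j₁+j₂+J+1=7
(j₁±m₁, j₂±m₂, J±M) = (3,2,0,3,1,3)
P² = 36/7
sum k=0..0:
  [0] +1/4 = 1/4
S = 1/4
C² = P²·S² = 9/28 ; C = +0.566947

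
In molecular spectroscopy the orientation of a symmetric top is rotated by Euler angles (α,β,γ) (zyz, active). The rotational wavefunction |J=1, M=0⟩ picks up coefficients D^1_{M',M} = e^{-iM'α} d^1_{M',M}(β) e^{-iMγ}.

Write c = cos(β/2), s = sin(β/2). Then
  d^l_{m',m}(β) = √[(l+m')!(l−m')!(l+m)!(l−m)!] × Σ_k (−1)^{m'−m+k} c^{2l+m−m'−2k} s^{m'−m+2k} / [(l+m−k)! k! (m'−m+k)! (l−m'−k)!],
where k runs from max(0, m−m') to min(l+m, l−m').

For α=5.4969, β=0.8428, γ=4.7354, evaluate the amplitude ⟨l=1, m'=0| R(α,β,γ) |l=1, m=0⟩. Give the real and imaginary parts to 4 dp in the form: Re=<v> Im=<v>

First d^1_{0,0}(β=0.8428), then the phase factors e^{-i(0)α} and e^{-i(0)γ}:
c=cos(0.842800/2)=0.912517, s=sin(0.842800/2)=0.409038; N=√[1·1·1·1]=1.000000
Admissible k: 0..1 (factorial args all ≥0)
  k=0: (−1)^0·1.0000/(1)·0.9125^2·0.4090^0 = +0.832688
  k=1: (−1)^1·1.0000/(1)·0.9125^0·0.4090^2 = -0.167312
d^1_{0,0}(0.8428) = +0.832688 -0.167312 = +0.665375
D = (+1.000000+0.000000i)·(+0.665375)·(+1.000000+0.000000i) = +0.665375+0.000000i

Re=0.6654 Im=0.0000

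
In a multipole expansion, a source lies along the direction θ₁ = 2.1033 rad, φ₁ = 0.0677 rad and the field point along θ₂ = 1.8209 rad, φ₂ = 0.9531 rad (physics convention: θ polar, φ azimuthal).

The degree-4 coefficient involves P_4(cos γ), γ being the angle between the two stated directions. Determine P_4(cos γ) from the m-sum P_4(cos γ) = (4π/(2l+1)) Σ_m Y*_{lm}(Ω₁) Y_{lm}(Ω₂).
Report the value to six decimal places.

-0.428568

Addition theorem: P_4(cos γ) = (4π/9) Σ_m Y*_{lm}(Ω₁) Y_{lm}(Ω₂), m = −4…4:
  m=-4: (0.23492 + 0.06522j) × (-0.30548 + 0.24242j) = -0.08757 + 0.03703j  (running Σ = -0.08757 + 0.03703j)
  m=-3: (-0.39801 - 0.08197j) × (0.27062 + 0.07849j) = -0.10127 - 0.05342j  (running Σ = -0.18885 - 0.01639j)
  m=-2: (0.19787 + 0.02696j) × (0.05904 + 0.16938j) = 0.00712 + 0.03511j  (running Σ = -0.18173 + 0.01871j)
  m=-1: (0.24686 + 0.01674j) × (0.16894 - 0.23780j) = 0.04569 - 0.05588j  (running Σ = -0.13605 - 0.03716j)
  m=0: (-0.25466 + 0.00000j) × (0.13684 + 0.00000j) = -0.03485 + 0.00000j  (running Σ = -0.17089 - 0.03716j)
  m=1: (-0.24686 + 0.01674j) × (-0.16894 - 0.23780j) = 0.04569 + 0.05588j  (running Σ = -0.12521 + 0.01871j)
  m=2: (0.19787 - 0.02696j) × (0.05904 - 0.16938j) = 0.00712 - 0.03511j  (running Σ = -0.11809 - 0.01639j)
  m=3: (0.39801 - 0.08197j) × (-0.27062 + 0.07849j) = -0.10127 + 0.05342j  (running Σ = -0.21937 + 0.03703j)
  m=4: (0.23492 - 0.06522j) × (-0.30548 - 0.24242j) = -0.08757 - 0.03703j  (running Σ = -0.30694 + 0.00000j)
Σ over m = -0.30694 + 0.00000j; ×(4π/9) → -0.42857 + 0.00000j. Real part: -0.428568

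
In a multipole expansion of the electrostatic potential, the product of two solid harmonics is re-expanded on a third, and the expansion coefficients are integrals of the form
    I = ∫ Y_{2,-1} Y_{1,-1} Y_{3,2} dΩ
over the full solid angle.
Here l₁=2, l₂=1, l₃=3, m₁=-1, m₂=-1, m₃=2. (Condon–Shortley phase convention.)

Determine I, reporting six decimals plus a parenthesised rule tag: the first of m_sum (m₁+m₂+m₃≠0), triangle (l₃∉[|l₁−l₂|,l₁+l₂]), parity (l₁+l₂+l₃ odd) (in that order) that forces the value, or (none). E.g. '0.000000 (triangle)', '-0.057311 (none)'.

0.261169 (none)

Checks pass: Σm=0; 6 even; l₃=3∈[1,3].
(2·2+1)(2·1+1)(2·3+1) = 105
Δ: 0! 4! 2! / 7! → 1/105
sum: t=0:+1/4 = 1/4
3j²(2 1 3; 0 0 0) = Δ·Π!·Σ² = 3/35  (sign -1)
sum: t=0:+1/12 = 1/12
3j²(2 1 3; -1 -1 2) = Δ·Π!·Σ² = 2/21  (sign -1)
combine: 4πI² = 105·3/35·2/21 = 6/7
take √, sign +1: I = 0.26116903
No selection rule forces the value: the integral is nonzero (none).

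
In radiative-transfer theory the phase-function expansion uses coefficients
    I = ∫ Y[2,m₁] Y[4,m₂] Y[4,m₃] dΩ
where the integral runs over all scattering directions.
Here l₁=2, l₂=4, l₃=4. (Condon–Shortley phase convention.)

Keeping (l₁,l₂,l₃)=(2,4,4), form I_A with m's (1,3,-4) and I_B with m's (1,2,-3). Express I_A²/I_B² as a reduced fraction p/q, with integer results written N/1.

l's match ⇒ only the (l;m) 3-j factors differ between A and B.
A: triangle coeff Δ(2,4,4) = 1/13860; Σ_t [1,1]: t=1:−1/1440 = -1/1440; (3j)²=7/165 [(2 4 4; 1 3 -4)], sign=-1
B: triangle coeff Δ(2,4,4) = 1/13860; Σ_t [0,1]: t=0:+1/1440 t=1:−1/240 = -1/288; (3j)²=5/132 [(2 4 4; 1 2 -3)], sign=+1
I_A²/I_B² = (7/165)/(5/132) = 28/25

28/25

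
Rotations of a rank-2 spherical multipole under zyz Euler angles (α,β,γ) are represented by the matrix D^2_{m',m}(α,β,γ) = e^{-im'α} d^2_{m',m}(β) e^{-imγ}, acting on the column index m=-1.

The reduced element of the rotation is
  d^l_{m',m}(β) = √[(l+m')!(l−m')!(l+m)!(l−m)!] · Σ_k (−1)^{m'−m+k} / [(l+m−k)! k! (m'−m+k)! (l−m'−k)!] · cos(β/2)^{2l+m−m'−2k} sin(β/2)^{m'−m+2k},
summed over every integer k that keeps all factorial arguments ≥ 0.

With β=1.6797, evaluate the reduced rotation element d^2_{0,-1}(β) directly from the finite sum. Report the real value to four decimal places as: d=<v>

d^2_{0,-1}(β=1.6797) via the finite sum:
c=cos(1.679700/2)=0.667575, s=sin(1.679700/2)=0.744543; N=√[2·2·1·6]=4.898979
The bounds max(0,m−m')=0 and min(l+m,l−m')=1 give 2 terms
  k=0: (−1)^1·4.8990/(2)·0.6676^3·0.7445^1 = -0.542581
  k=1: (−1)^2·4.8990/(2)·0.6676^1·0.7445^3 = +0.674908
d^2_{0,-1}(1.6797) = -0.542581 +0.674908 = +0.132327

d=0.1323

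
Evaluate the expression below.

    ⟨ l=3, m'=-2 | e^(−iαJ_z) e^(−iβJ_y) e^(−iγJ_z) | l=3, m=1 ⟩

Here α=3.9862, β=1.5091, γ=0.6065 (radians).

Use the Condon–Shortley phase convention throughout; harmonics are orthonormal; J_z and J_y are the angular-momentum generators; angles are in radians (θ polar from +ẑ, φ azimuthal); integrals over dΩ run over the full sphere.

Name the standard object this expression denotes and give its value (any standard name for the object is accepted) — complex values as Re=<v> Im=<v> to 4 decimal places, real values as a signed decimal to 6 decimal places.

Wigner D-matrix element, Re=0.2057 Im=0.3875

This is a Wigner D-matrix element — the rotation-matrix element ⟨l m'| R(α,β,γ) |l m⟩ in the angular-momentum basis.
D^3_{-2,1}(3.9862,1.5091,0.6065) = e^{-i·-2·3.9862}·d^3_{-2,1}(1.5091)·e^{-i·1·0.6065}. Compute d first:
Half-angle: c=0.728580, s=0.684961. N=√(1·120·24·2)=75.894664
k: max(0,(1)−(-2))=3 … min(3+(1),3−(-2))=4
  k=3: (−1)^0·75.8947/(12)·0.7286^3·0.6850^3 = +0.786066
  k=4: (−1)^1·75.8947/(24)·0.7286^1·0.6850^5 = -0.347381
d^3_{-2,1}(1.5091) = +0.786066 -0.347381 = +0.438685
Phases: e^{-i·(-2)·3.9862}=-0.118142+0.992997i, e^{-i·(1)·0.6065}=+0.821648-0.569995i ⇒ D=+0.205713+0.387461i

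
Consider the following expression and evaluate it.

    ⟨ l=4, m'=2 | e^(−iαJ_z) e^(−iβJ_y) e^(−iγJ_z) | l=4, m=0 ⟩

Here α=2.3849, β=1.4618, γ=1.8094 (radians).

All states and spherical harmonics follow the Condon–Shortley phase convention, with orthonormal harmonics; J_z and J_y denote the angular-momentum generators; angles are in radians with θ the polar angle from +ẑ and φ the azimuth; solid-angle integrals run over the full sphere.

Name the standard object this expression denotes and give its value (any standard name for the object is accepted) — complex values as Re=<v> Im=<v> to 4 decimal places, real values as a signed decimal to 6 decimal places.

Wigner D-matrix element, Re=-0.0206 Im=-0.3577

This is a Wigner D-matrix element — the rotation-matrix element ⟨l m'| R(α,β,γ) |l m⟩ in the angular-momentum basis.
Split into d^4_{2,0}(β=1.4618) × two z-phases.
Half-angle: c=0.744574, s=0.667540. N=√(720·2·24·24)=910.735966
The bounds max(0,m−m')=0 and min(l+m,l−m')=2 give 3 terms
  k=0: (−1)^2·910.7360/(96)·0.7446^6·0.6675^2 = +0.720316
  k=1: (−1)^3·910.7360/(36)·0.7446^4·0.6675^4 = -1.543940
  k=2: (−1)^4·910.7360/(96)·0.7446^2·0.6675^6 = +0.465373
d^4_{2,0}(1.4618) = +0.720316 -1.543940 +0.465373 = -0.358252
Phases: e^{-i·(2)·2.3849}=+0.057379+0.998352i, e^{-i·(0)·1.8094}=+1.000000+0.000000i ⇒ D=-0.020556-0.357662i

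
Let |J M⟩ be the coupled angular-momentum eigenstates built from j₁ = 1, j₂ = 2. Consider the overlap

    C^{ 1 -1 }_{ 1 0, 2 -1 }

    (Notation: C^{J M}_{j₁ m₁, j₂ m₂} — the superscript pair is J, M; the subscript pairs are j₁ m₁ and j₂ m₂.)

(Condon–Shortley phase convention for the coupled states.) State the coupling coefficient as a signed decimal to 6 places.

-0.547723  (= −√(3/10))

√[3·2!0!2!/5! · 1!1!1!3!0!2!] = √(6/5)
  +(−1)^1/∏(1,1,0,0,0,2)! = -1/2  (running -1/2)
⟨..|..⟩ = √(6/5)·(-1/2) = -0.547723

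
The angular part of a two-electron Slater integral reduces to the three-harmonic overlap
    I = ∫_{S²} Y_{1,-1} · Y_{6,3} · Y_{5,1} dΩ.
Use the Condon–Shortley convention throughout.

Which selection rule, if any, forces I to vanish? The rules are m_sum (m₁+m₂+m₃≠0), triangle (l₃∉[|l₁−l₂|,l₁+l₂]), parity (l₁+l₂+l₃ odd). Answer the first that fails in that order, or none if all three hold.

azimuthal sum: -1 + 3 + 1 = 3  ✗
5 ≤ 5 ≤ 7 (triangle on l)
L = 1 + 6 + 5 = 12 (even)

m_sum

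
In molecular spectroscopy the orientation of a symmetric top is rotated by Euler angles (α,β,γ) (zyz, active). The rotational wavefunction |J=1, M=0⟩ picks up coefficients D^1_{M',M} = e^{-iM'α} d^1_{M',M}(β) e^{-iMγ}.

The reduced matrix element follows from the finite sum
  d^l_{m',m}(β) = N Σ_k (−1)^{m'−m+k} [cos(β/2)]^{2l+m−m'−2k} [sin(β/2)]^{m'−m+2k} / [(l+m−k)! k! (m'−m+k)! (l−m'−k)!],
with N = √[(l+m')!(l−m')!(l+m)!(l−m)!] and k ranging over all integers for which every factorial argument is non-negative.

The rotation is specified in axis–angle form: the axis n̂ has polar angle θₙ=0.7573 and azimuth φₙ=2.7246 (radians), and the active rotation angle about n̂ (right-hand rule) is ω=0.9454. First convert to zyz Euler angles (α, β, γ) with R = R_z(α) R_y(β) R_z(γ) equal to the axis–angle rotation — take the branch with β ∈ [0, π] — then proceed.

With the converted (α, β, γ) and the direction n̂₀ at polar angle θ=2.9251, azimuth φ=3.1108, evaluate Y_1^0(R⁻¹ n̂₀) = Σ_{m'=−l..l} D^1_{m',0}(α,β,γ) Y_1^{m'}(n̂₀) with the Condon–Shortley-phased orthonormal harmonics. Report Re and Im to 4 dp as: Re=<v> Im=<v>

Re=-0.3857 Im=0.0000

Axis–angle → zyz. n̂ = (sinθₙcosφₙ, sinθₙsinφₙ, cosθₙ) = (-0.628097, +0.278228, +0.726693), ω = 0.9454.
R = I cosω + sinω [n̂]ₓ + (1−cosω) n̂n̂ᵀ gives
  R = [+0.748973, -0.661603, +0.036339; +0.516703, +0.617512, +0.593041; -0.414797, -0.425395, +0.804352]
β = atan2(√(R₁₃²+R₂₃²), R₃₃) = 0.636212; α = atan2(R₂₃, R₁₃) mod 2π = 1.509597; γ = atan2(R₃₂, −R₃₁) mod 2π = 5.485175
Need the full column D^1_{m',0} for m'=−1..1 at α=1.5096, β=0.6362, γ=5.4852.
cos(β/2)=0.949830, sin(β/2)=0.312768
d^1_{-1,0}: single k=1 term ⇒ +0.420130;  D = +0.025696+0.419343i
d^1_{0,0}: k∈[0..1] ⇒ +0.902176 -0.097824 = +0.804352;  D = +0.804352+0.000000i
d^1_{1,0}: single k=0 term ⇒ -0.420130;  D = -0.025696+0.419343i
Y_1^{m'}(θ=2.9251,φ=3.1108) and Σ D·Y over m':
  (+0.0257+0.4193i)·(-0.0742-0.0023i)  (+0.8044+0.0000i)·(-0.4772+0.0000i)  (-0.0257+0.4193i)·(+0.0742-0.0023i)
Y_1^0(R⁻¹ n̂) = -0.385730+0.000000i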